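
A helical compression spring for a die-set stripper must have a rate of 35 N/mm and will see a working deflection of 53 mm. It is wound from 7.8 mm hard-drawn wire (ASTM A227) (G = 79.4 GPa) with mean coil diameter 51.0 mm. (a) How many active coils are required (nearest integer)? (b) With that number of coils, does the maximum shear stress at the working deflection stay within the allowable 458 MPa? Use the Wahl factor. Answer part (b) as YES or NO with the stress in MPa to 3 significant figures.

(a) 8 coils; (b) NO, τ_max = 617 MPa

N_a = Gd⁴/(8D³k) = (79.4×10³)(7.8⁴)/(8·51.0³·35) = 7.913 → N_a = 8
Actual rate k = Gd⁴/(8D³·8) = 34.619 N/mm
Working load F = kδ = 34.619·53 = 1834.8 N
C = 51.0/7.8 = 6.5385; K_W = (4C−1)/(4C−4)+0.615/C = 1.2295
τ_max = K_W·8FD/(πd³) = 1.2295·502.12 = 617.35 MPa
τ_max > 458 MPa → exceeds allowable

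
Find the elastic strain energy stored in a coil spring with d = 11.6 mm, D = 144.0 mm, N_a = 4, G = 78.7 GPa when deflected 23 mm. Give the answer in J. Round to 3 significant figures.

k = Gd⁴/(8D³N_a) = (78.7×10³)(11.6⁴)/(8·144.0³·4) = 14.913 N/mm
U = ½kδ² = 0.5 × 14.913 × 23² = 3944.5 N·mm = 3.9445 J

3.94 J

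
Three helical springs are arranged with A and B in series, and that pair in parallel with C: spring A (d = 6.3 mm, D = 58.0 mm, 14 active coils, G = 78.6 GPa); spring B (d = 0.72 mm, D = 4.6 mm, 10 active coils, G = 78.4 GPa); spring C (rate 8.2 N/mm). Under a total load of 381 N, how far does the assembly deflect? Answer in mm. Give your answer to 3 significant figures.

k_A = Gd⁴/(8D³N_a) = (78.6×10³)(6.3⁴)/(8·58.0³·14) = 5.6661 N/mm
k_B = Gd⁴/(8D³N_a) = (78.4×10³)(0.72⁴)/(8·4.6³·10) = 2.7057 N/mm
Springs A,B series: k_AB = 1/(1/5.6661+1/2.7057) = 1.8312 N/mm; parallel with C: k_eq = 1.8312+8.2 = 10.031 N/mm
δ = F/k_eq = 381/10.031 = 37.981 mm

38.0 mm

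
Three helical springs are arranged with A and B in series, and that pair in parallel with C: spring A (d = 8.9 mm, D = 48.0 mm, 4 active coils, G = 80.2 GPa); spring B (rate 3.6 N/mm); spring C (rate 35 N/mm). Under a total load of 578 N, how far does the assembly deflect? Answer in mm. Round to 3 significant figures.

k_A = Gd⁴/(8D³N_a) = (80.2×10³)(8.9⁴)/(8·48.0³·4) = 142.19 N/mm
Springs A,B series: k_AB = 1/(1/142.19+1/3.6) = 3.5111 N/mm; parallel with C: k_eq = 3.5111+35 = 38.511 N/mm
δ = F/k_eq = 578/38.511 = 15.009 mm

15.0 mm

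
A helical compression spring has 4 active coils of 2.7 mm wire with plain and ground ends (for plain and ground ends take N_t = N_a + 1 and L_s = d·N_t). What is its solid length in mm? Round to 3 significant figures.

plain and ground ends: N_t = N_a + 1 = 4 + 1 = 5
L_s = d·N_t = 2.7 × 5 = 13.5 mm

13.5 mm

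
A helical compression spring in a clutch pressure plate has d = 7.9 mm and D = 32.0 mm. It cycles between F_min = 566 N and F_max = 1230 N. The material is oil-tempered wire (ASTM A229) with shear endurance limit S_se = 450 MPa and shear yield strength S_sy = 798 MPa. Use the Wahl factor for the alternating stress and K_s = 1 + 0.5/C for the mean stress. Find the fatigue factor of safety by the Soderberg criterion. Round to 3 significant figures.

C = D/d = 32.0/7.9 = 4.0506; K_W = (4C−1)/(4C−4)+0.615/C = 1.3977; K_s = 1+0.5/C = 1.1234
F_a = (F_max−F_min)/2 = 332 N; F_m = (F_max+F_min)/2 = 898 N
τ_a = K_W·8F_aD/(πd³) = 1.3977 × 54.872 = 76.693 MPa
τ_m = K_s·8F_mD/(πd³) = 1.1234 × 148.42 = 166.74 MPa
Soderberg: 1/n_f = τ_a/S_se + τ_m/S_sy = 76.693/450 + 166.74/798 = 0.17043 + 0.20894 = 0.37937
n_f = 1/0.37937 = 2.636

2.64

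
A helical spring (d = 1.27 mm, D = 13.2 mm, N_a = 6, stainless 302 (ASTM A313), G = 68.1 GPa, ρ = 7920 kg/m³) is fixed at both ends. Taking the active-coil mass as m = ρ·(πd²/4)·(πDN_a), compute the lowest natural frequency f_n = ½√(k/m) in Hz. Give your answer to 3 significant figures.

401 Hz

k = Gd⁴/(8D³N_a) = (68.1×10³)(1.27⁴)/(8·13.2³·6) = 1.6047 N/mm = 1604.7 N/m
Wire length L = πDN_a = π·13.2·6 = 248.81 mm
m = ρ·(πd²/4)·L = 7920 × 1.2668×10⁻⁶ m² × 0.24881 m = 0.0024963 kg
f_n = ½√(k/m) = 0.5·√(1604.7/0.0024963) = 0.5·√(6.4284e+05) = 400.89 Hz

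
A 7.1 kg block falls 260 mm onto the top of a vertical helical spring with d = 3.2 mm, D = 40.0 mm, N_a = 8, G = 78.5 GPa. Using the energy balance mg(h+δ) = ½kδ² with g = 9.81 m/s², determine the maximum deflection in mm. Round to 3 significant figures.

k = Gd⁴/(8D³N_a) = (78.5×10³)(3.2⁴)/(8·40.0³·8) = 2.0096 N/mm
W = mg = 7.1 × 9.81 = 69.651 N
½kδ² − Wδ − Wh = 0 → δ = (W + √(W² + 2kWh))/k
δ = (69.651 + √(4851.3 + 72784.7))/2.0096 = (69.651 + 278.63)/2.0096 = 173.31 mm

173 mm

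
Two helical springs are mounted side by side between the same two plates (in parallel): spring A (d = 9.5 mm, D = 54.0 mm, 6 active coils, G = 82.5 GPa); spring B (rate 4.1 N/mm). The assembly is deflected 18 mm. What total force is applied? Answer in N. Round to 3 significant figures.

1670 N

k_A = Gd⁴/(8D³N_a) = (82.5×10³)(9.5⁴)/(8·54.0³·6) = 88.905 N/mm
Parallel: k_eq = 88.905 + 4.1 = 93.005 N/mm
F = k_eq·δ = 93.005·18 = 1674.1 N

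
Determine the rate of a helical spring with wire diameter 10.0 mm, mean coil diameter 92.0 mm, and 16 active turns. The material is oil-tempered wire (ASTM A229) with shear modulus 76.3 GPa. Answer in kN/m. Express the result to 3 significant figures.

7.66 kN/m

k = Gd⁴/(8D³N_a) = (76.3×10³ × 10.0⁴) / (8 × 92.0³ × 16)
  = 7.63e+08 / 9.96721e+07 = 7.6551 N/mm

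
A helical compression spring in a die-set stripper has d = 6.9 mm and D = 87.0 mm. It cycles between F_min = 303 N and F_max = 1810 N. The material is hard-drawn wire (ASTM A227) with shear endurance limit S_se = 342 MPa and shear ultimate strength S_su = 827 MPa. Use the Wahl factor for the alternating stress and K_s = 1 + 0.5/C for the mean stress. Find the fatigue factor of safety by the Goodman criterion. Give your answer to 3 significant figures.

0.392

C = D/d = 87.0/6.9 = 12.6087; K_W = (4C−1)/(4C−4)+0.615/C = 1.1134; K_s = 1+0.5/C = 1.0397
F_a = (F_max−F_min)/2 = 753.5 N; F_m = (F_max+F_min)/2 = 1056.5 N
τ_a = K_W·8F_aD/(πd³) = 1.1134 × 508.15 = 565.77 MPa
τ_m = K_s·8F_mD/(πd³) = 1.0397 × 712.49 = 740.75 MPa
Goodman: 1/n_f = τ_a/S_se + τ_m/S_su = 565.77/342 + 740.75/827 = 1.65430 + 0.89571 = 2.55
n_f = 1/2.55 = 0.3922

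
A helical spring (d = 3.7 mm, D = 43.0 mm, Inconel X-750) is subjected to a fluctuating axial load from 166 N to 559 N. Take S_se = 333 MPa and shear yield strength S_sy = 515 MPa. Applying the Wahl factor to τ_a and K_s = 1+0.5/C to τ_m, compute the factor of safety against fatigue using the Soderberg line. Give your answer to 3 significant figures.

0.331

C = D/d = 43.0/3.7 = 11.6216; K_W = (4C−1)/(4C−4)+0.615/C = 1.1235; K_s = 1+0.5/C = 1.0430
F_a = (F_max−F_min)/2 = 196.5 N; F_m = (F_max+F_min)/2 = 362.5 N
τ_a = K_W·8F_aD/(πd³) = 1.1235 × 424.78 = 477.25 MPa
τ_m = K_s·8F_mD/(πd³) = 1.0430 × 783.63 = 817.34 MPa
Soderberg: 1/n_f = τ_a/S_se + τ_m/S_sy = 477.25/333 + 817.34/515 = 1.43320 + 1.58708 = 3.0203
n_f = 1/3.0203 = 0.3311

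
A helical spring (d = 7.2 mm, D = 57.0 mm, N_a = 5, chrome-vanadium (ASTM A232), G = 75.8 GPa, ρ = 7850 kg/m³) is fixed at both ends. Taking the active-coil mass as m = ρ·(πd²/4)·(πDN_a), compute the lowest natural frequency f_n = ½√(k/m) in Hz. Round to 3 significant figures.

k = Gd⁴/(8D³N_a) = (75.8×10³)(7.2⁴)/(8·57.0³·5) = 27.499 N/mm = 27499 N/m
Wire length L = πDN_a = π·57.0·5 = 895.35 mm
m = ρ·(πd²/4)·L = 7850 × 40.715×10⁻⁶ m² × 0.89535 m = 0.28617 kg
f_n = ½√(k/m) = 0.5·√(27499/0.28617) = 0.5·√(96094) = 155 Hz

155 Hz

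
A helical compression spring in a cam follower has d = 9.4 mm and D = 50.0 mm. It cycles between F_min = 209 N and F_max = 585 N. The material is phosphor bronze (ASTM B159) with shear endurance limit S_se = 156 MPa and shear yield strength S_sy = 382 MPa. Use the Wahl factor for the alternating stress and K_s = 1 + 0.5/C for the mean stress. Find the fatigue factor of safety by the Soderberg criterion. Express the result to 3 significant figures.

2.42

C = D/d = 50.0/9.4 = 5.3191; K_W = (4C−1)/(4C−4)+0.615/C = 1.2893; K_s = 1+0.5/C = 1.0940
F_a = (F_max−F_min)/2 = 188 N; F_m = (F_max+F_min)/2 = 397 N
τ_a = K_W·8F_aD/(πd³) = 1.2893 × 28.819 = 37.156 MPa
τ_m = K_s·8F_mD/(πd³) = 1.0940 × 60.858 = 66.579 MPa
Soderberg: 1/n_f = τ_a/S_se + τ_m/S_sy = 37.156/156 + 66.579/382 = 0.23818 + 0.17429 = 0.41247
n_f = 1/0.41247 = 2.424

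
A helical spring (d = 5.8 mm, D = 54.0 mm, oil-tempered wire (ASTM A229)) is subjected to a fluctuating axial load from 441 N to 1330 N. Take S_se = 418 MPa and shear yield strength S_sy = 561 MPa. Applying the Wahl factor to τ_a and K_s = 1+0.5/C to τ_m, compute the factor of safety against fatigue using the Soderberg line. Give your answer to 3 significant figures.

C = D/d = 54.0/5.8 = 9.3103; K_W = (4C−1)/(4C−4)+0.615/C = 1.1563; K_s = 1+0.5/C = 1.0537
F_a = (F_max−F_min)/2 = 444.5 N; F_m = (F_max+F_min)/2 = 885.5 N
τ_a = K_W·8F_aD/(πd³) = 1.1563 × 313.27 = 362.24 MPa
τ_m = K_s·8F_mD/(πd³) = 1.0537 × 624.08 = 657.59 MPa
Soderberg: 1/n_f = τ_a/S_se + τ_m/S_sy = 362.24/418 + 657.59/561 = 0.86660 + 1.17218 = 2.0388
n_f = 1/2.0388 = 0.4905

0.490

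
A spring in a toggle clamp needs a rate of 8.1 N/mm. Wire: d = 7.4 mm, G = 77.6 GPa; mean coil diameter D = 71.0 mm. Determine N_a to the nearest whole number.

N_a = Gd⁴/(8D³k) = (77.6×10³ × 7.4⁴)/(8 × 71.0³ × 8.1)
    = 2.32696e+08 / 2.31926e+07 = 10.03 → 10 coils

10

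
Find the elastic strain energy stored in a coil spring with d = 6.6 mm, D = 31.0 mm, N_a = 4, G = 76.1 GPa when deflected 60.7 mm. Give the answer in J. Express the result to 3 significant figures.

279 J

k = Gd⁴/(8D³N_a) = (76.1×10³)(6.6⁴)/(8·31.0³·4) = 151.47 N/mm
U = ½kδ² = 0.5 × 151.47 × 60.7² = 2.7904e+05 N·mm = 279.04 J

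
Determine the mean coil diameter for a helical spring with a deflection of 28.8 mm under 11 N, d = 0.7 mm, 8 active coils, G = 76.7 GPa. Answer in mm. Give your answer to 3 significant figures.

9.10 mm

Required rate k = F/δ = 11/28.8 = 0.38194 N/mm
D = (Gd⁴/(8N_a·k))^(1/3) = (76.7×10³·0.7⁴/(8·8·0.38194))^(1/3)
  = (753.368)^(1/3) = 9.0992 mm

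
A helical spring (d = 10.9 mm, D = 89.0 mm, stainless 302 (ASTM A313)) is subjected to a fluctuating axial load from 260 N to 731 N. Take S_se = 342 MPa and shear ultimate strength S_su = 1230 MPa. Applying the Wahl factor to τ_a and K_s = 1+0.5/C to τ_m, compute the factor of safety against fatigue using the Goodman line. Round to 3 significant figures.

4.61

C = D/d = 89.0/10.9 = 8.1651; K_W = (4C−1)/(4C−4)+0.615/C = 1.1800; K_s = 1+0.5/C = 1.0612
F_a = (F_max−F_min)/2 = 235.5 N; F_m = (F_max+F_min)/2 = 495.5 N
τ_a = K_W·8F_aD/(πd³) = 1.1800 × 41.214 = 48.632 MPa
τ_m = K_s·8F_mD/(πd³) = 1.0612 × 86.715 = 92.025 MPa
Goodman: 1/n_f = τ_a/S_se + τ_m/S_su = 48.632/342 + 92.025/1230 = 0.14220 + 0.07482 = 0.21702
n_f = 1/0.21702 = 4.608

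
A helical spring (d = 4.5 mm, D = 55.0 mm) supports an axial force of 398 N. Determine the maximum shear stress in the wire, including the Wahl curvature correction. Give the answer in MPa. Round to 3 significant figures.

683 MPa

Spring index C = D/d = 55.0/4.5 = 12.2222
K_W = (4C−1)/(4C−4) + 0.615/C = 47.889/44.889 + 0.0503 = 1.1171
τ₀ = 8FD/(πd³) = 8·398·55.0/(π·4.5³) = 175120/286.28 = 611.71 MPa
τ_max = K·τ₀ = 1.1171 × 611.71 = 683.38 MPa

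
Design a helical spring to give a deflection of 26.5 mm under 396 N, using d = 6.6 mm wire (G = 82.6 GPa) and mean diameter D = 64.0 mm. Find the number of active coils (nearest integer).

Required rate k = F/δ = 396/26.5 = 14.943 N/mm
N_a = Gd⁴/(8D³k) = (82.6×10³ × 6.6⁴)/(8 × 64.0³ × 14.943)
    = 1.56731e+08 / 3.13386e+07 = 5.001 → 5 coils

5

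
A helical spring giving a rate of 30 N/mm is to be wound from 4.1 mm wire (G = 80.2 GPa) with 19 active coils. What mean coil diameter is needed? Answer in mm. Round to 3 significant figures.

17.1 mm

D = (Gd⁴/(8N_a·k))^(1/3) = (80.2×10³·4.1⁴/(8·19·30))^(1/3)
  = (4969.87)^(1/3) = 17.0653 mm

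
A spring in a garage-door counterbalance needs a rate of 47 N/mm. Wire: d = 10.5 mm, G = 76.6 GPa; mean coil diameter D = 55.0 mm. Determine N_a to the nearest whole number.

15

N_a = Gd⁴/(8D³k) = (76.6×10³ × 10.5⁴)/(8 × 55.0³ × 47)
    = 9.31078e+08 / 6.2557e+07 = 14.88 → 15 coils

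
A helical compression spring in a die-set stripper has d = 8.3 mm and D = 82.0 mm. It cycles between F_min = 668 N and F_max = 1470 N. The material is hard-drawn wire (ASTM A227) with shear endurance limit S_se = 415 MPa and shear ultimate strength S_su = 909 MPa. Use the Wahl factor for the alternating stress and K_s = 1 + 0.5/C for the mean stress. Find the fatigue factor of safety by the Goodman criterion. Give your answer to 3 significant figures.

1.17

C = D/d = 82.0/8.3 = 9.8795; K_W = (4C−1)/(4C−4)+0.615/C = 1.1467; K_s = 1+0.5/C = 1.0506
F_a = (F_max−F_min)/2 = 401 N; F_m = (F_max+F_min)/2 = 1069 N
τ_a = K_W·8F_aD/(πd³) = 1.1467 × 146.44 = 167.93 MPa
τ_m = K_s·8F_mD/(πd³) = 1.0506 × 390.39 = 410.15 MPa
Goodman: 1/n_f = τ_a/S_se + τ_m/S_su = 167.93/415 + 410.15/909 = 0.40464 + 0.45121 = 0.85585
n_f = 1/0.85585 = 1.168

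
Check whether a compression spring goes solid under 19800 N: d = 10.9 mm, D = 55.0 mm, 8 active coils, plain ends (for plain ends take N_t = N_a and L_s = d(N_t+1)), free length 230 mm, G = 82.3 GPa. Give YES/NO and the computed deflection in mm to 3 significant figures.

k = Gd⁴/(8D³N_a) = (82.3×10³)(10.9⁴)/(8·55.0³·8) = 109.1 N/mm
N_t = 8; L_s = 10.9·9 = 98.1 mm; δ_solid = L₀ − L_s = 230 − 98.1 = 131.9 mm
δ = F/k = 19800/109.1 = 181.48 mm
δ ≥ δ_solid → spring goes solid

YES, δ = 181 mm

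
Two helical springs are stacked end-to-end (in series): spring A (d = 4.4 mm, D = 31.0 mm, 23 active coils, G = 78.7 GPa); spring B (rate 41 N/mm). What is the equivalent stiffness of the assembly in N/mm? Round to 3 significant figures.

k_A = Gd⁴/(8D³N_a) = (78.7×10³)(4.4⁴)/(8·31.0³·23) = 5.3812 N/mm
Series: 1/k_eq = 1/5.3812 + 1/41 = 0.21022; k_eq = 4.7569 N/mm

4.76 N/mm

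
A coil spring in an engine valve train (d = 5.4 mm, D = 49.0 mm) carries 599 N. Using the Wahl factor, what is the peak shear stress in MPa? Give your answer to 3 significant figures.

551 MPa

Spring index C = D/d = 49.0/5.4 = 9.0741
K_W = (4C−1)/(4C−4) + 0.615/C = 35.296/32.296 + 0.0678 = 1.1607
τ₀ = 8FD/(πd³) = 8·599·49.0/(π·5.4³) = 234808/494.69 = 474.66 MPa
τ_max = K·τ₀ = 1.1607 × 474.66 = 550.92 MPa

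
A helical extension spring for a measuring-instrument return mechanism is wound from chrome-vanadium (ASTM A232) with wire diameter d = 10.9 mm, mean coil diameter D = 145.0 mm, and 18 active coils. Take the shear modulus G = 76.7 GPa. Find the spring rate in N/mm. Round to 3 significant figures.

k = Gd⁴/(8D³N_a) = (76.7×10³ × 10.9⁴) / (8 × 145.0³ × 18)
  = 1.08268e+09 / 4.39002e+08 = 2.4662 N/mm

2.47 N/mm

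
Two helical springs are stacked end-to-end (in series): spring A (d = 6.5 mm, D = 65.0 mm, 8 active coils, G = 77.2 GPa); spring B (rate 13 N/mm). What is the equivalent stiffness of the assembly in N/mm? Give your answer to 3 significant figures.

4.89 N/mm

k_A = Gd⁴/(8D³N_a) = (77.2×10³)(6.5⁴)/(8·65.0³·8) = 7.8406 N/mm
Series: 1/k_eq = 1/7.8406 + 1/13 = 0.20446; k_eq = 4.8908 N/mm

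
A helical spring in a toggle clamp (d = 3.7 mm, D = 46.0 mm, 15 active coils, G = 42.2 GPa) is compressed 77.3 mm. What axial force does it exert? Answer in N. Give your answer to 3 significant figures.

52.3 N

k = Gd⁴/(8D³N_a) = (42.2×10³)(3.7⁴)/(8·46.0³·15) = 0.67712 N/mm
F = k·δ = 0.67712 × 77.3 = 52.341 N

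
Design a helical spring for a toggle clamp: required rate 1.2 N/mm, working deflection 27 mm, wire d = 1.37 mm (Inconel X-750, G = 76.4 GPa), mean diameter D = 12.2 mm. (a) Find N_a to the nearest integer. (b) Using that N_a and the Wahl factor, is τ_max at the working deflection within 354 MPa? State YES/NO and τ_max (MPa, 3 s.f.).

(a) 15 coils; (b) NO, τ_max = 469 MPa

N_a = Gd⁴/(8D³k) = (76.4×10³)(1.37⁴)/(8·12.2³·1.2) = 15.44 → N_a = 15
Actual rate k = Gd⁴/(8D³·15) = 1.2351 N/mm
Working load F = kδ = 1.2351·27 = 33.349 N
C = 12.2/1.37 = 8.9051; K_W = (4C−1)/(4C−4)+0.615/C = 1.1639
τ_max = K_W·8FD/(πd³) = 1.1639·402.92 = 468.97 MPa
τ_max > 354 MPa → exceeds allowable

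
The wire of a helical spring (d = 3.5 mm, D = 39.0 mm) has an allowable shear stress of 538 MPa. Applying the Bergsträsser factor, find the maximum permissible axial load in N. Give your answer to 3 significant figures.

207 N

C = D/d = 39.0/3.5 = 11.1429
K_B = (4C+2)/(4C−3) = 46.571/41.571 = 1.1203
τ_max = K·8FD/(πd³) → F_max = τ_allow·πd³/(8DK)
F_max = 538·π·3.5³/(8·39.0·1.1203) = 72466/349.53 = 207.33 N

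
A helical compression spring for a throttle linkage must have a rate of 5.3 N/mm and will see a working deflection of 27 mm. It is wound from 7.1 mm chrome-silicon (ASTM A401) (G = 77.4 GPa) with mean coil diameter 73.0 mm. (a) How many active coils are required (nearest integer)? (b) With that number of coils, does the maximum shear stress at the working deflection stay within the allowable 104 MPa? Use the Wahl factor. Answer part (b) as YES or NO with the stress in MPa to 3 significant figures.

N_a = Gd⁴/(8D³k) = (77.4×10³)(7.1⁴)/(8·73.0³·5.3) = 11.92 → N_a = 12
Actual rate k = Gd⁴/(8D³·12) = 5.2667 N/mm
Working load F = kδ = 5.2667·27 = 142.2 N
C = 73.0/7.1 = 10.2817; K_W = (4C−1)/(4C−4)+0.615/C = 1.1406
τ_max = K_W·8FD/(πd³) = 1.1406·73.856 = 84.242 MPa
τ_max ≤ 104 MPa → acceptable

(a) 12 coils; (b) YES, τ_max = 84.2 MPa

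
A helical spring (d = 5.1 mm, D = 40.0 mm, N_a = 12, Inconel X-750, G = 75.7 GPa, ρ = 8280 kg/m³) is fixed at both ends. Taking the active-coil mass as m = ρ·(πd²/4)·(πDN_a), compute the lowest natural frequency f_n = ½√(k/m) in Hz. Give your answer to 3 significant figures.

k = Gd⁴/(8D³N_a) = (75.7×10³)(5.1⁴)/(8·40.0³·12) = 8.3354 N/mm = 8335.4 N/m
Wire length L = πDN_a = π·40.0·12 = 1508 mm
m = ρ·(πd²/4)·L = 8280 × 20.428×10⁻⁶ m² × 1.508 m = 0.25507 kg
f_n = ½√(k/m) = 0.5·√(8335.4/0.25507) = 0.5·√(32679) = 90.387 Hz

90.4 Hz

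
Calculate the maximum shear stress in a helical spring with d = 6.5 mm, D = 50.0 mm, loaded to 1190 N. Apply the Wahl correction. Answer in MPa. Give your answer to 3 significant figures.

Spring index C = D/d = 50.0/6.5 = 7.6923
K_W = (4C−1)/(4C−4) + 0.615/C = 29.769/26.769 + 0.0799 = 1.1920
τ₀ = 8FD/(πd³) = 8·1190·50.0/(π·6.5³) = 476000/862.76 = 551.72 MPa
τ_max = K·τ₀ = 1.1920 × 551.72 = 657.66 MPa

658 MPa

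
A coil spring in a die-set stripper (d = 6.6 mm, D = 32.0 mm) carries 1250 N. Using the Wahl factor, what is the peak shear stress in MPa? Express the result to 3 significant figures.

468 MPa

Spring index C = D/d = 32.0/6.6 = 4.8485
K_W = (4C−1)/(4C−4) + 0.615/C = 18.394/15.394 + 0.1268 = 1.3217
τ₀ = 8FD/(πd³) = 8·1250·32.0/(π·6.6³) = 320000/903.2 = 354.3 MPa
τ_max = K·τ₀ = 1.3217 × 354.3 = 468.28 MPa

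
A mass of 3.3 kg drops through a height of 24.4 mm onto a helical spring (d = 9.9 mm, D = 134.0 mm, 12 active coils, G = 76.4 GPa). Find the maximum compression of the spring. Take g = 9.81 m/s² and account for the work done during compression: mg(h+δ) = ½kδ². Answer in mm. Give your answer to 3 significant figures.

34.7 mm

k = Gd⁴/(8D³N_a) = (76.4×10³)(9.9⁴)/(8·134.0³·12) = 3.1772 N/mm
W = mg = 3.3 × 9.81 = 32.373 N
½kδ² − Wδ − Wh = 0 → δ = (W + √(W² + 2kWh))/k
δ = (32.373 + √(1048 + 5019.39))/3.1772 = (32.373 + 77.894)/3.1772 = 34.705 mm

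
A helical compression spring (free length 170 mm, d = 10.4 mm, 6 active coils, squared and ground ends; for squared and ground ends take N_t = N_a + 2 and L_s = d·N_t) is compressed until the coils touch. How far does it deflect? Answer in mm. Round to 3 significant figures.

86.8 mm

N_t = 8; L_s = 10.4·8 = 83.2 mm
δ_solid = L₀ − L_s = 170 − 83.2 = 86.8 mm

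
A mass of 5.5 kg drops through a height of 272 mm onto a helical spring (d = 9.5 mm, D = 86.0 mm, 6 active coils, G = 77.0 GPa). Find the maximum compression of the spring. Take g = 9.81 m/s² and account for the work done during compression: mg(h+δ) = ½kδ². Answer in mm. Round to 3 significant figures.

k = Gd⁴/(8D³N_a) = (77.0×10³)(9.5⁴)/(8·86.0³·6) = 20.542 N/mm
W = mg = 5.5 × 9.81 = 53.955 N
½kδ² − Wδ − Wh = 0 → δ = (W + √(W² + 2kWh))/k
δ = (53.955 + √(2911.1 + 602947))/20.542 = (53.955 + 778.37)/20.542 = 40.518 mm

40.5 mm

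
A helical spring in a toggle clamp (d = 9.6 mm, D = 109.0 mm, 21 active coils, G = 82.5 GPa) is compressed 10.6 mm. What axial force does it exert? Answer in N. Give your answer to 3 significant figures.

34.1 N

k = Gd⁴/(8D³N_a) = (82.5×10³)(9.6⁴)/(8·109.0³·21) = 3.2207 N/mm
F = k·δ = 3.2207 × 10.6 = 34.139 N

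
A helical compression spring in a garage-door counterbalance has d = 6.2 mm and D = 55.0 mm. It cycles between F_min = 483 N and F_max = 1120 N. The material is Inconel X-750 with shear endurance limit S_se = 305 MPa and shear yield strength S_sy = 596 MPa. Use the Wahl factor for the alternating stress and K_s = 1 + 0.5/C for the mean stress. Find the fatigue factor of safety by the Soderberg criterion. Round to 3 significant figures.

0.645

C = D/d = 55.0/6.2 = 8.8710; K_W = (4C−1)/(4C−4)+0.615/C = 1.1646; K_s = 1+0.5/C = 1.0564
F_a = (F_max−F_min)/2 = 318.5 N; F_m = (F_max+F_min)/2 = 801.5 N
τ_a = K_W·8F_aD/(πd³) = 1.1646 × 187.17 = 217.98 MPa
τ_m = K_s·8F_mD/(πd³) = 1.0564 × 471.01 = 497.56 MPa
Soderberg: 1/n_f = τ_a/S_se + τ_m/S_sy = 217.98/305 + 497.56/596 = 0.71469 + 0.83483 = 1.5495
n_f = 1/1.5495 = 0.6454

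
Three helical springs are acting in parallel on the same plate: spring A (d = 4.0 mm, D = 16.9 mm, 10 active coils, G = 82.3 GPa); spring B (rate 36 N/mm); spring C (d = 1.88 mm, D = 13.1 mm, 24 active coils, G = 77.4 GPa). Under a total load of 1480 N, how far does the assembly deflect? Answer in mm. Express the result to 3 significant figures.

15.9 mm

k_A = Gd⁴/(8D³N_a) = (82.3×10³)(4.0⁴)/(8·16.9³·10) = 54.562 N/mm
k_C = Gd⁴/(8D³N_a) = (77.4×10³)(1.88⁴)/(8·13.1³·24) = 2.24 N/mm
Parallel: k_eq = 54.562 + 36 + 2.24 = 92.802 N/mm
δ = F/k_eq = 1480/92.802 = 15.948 mm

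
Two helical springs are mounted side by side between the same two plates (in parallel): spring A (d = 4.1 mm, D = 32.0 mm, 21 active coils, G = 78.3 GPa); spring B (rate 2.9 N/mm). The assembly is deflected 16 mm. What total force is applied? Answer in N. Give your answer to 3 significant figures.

111 N

k_A = Gd⁴/(8D³N_a) = (78.3×10³)(4.1⁴)/(8·32.0³·21) = 4.0192 N/mm
Parallel: k_eq = 4.0192 + 2.9 = 6.9192 N/mm
F = k_eq·δ = 6.9192·16 = 110.71 N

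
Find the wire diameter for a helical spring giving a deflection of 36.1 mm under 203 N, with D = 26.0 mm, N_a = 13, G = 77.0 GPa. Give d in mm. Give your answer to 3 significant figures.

3.40 mm

Required rate k = F/δ = 203/36.1 = 5.6233 N/mm
d = (8D³N_a·k / G)^(1/4) = (8·26.0³·13·5.6233 / (77.0×10³))^0.25
  = (133.49)^0.25 = 3.3991 mm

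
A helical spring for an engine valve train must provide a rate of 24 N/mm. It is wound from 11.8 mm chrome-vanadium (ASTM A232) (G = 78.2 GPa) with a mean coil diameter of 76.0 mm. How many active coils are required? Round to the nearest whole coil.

N_a = Gd⁴/(8D³k) = (78.2×10³ × 11.8⁴)/(8 × 76.0³ × 24)
    = 1.51612e+09 / 8.42834e+07 = 17.99 → 18 coils

18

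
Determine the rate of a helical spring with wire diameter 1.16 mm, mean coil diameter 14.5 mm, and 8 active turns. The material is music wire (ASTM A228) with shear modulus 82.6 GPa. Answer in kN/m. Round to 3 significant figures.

k = Gd⁴/(8D³N_a) = (82.6×10³ × 1.16⁴) / (8 × 14.5³ × 8)
  = 149559 / 195112 = 0.76653 N/mm

0.767 kN/m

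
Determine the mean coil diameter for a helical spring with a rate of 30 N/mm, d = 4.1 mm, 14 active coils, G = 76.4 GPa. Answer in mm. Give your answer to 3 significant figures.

18.6 mm

D = (Gd⁴/(8N_a·k))^(1/3) = (76.4×10³·4.1⁴/(8·14·30))^(1/3)
  = (6425.24)^(1/3) = 18.5907 mm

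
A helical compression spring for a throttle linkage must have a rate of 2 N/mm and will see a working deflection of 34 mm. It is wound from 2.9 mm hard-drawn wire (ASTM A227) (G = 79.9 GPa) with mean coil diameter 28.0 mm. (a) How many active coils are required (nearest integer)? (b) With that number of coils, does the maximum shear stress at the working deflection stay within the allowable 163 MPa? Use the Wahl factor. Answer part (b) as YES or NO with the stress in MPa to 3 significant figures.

(a) 16 coils; (b) NO, τ_max = 230 MPa

N_a = Gd⁴/(8D³k) = (79.9×10³)(2.9⁴)/(8·28.0³·2) = 16.09 → N_a = 16
Actual rate k = Gd⁴/(8D³·16) = 2.0112 N/mm
Working load F = kδ = 2.0112·34 = 68.381 N
C = 28.0/2.9 = 9.6552; K_W = (4C−1)/(4C−4)+0.615/C = 1.1503
τ_max = K_W·8FD/(πd³) = 1.1503·199.91 = 229.97 MPa
τ_max > 163 MPa → exceeds allowable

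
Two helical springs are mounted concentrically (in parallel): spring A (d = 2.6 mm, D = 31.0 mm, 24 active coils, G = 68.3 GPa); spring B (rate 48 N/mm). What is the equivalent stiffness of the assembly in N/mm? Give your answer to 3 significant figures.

k_A = Gd⁴/(8D³N_a) = (68.3×10³)(2.6⁴)/(8·31.0³·24) = 0.54567 N/mm
Parallel: k_eq = 0.54567 + 48 = 48.546 N/mm

48.5 N/mm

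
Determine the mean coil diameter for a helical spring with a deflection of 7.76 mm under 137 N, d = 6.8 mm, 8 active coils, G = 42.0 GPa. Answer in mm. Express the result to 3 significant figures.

Required rate k = F/δ = 137/7.76 = 17.655 N/mm
D = (Gd⁴/(8N_a·k))^(1/3) = (42.0×10³·6.8⁴/(8·8·17.655))^(1/3)
  = (79477.9)^(1/3) = 42.9947 mm

43.0 mm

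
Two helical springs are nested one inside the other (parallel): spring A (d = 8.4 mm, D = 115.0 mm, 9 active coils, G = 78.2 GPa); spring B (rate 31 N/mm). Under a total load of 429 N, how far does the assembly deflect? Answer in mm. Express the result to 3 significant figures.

k_A = Gd⁴/(8D³N_a) = (78.2×10³)(8.4⁴)/(8·115.0³·9) = 3.5555 N/mm
Parallel: k_eq = 3.5555 + 31 = 34.555 N/mm
δ = F/k_eq = 429/34.555 = 12.415 mm

12.4 mm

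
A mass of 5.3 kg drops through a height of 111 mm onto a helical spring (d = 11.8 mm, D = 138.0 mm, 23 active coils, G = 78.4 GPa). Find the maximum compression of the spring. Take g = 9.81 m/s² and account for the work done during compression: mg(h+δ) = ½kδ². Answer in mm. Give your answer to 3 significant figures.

79.4 mm

k = Gd⁴/(8D³N_a) = (78.4×10³)(11.8⁴)/(8·138.0³·23) = 3.1433 N/mm
W = mg = 5.3 × 9.81 = 51.993 N
½kδ² − Wδ − Wh = 0 → δ = (W + √(W² + 2kWh))/k
δ = (51.993 + √(2703.3 + 36281.6))/3.1433 = (51.993 + 197.45)/3.1433 = 79.355 mm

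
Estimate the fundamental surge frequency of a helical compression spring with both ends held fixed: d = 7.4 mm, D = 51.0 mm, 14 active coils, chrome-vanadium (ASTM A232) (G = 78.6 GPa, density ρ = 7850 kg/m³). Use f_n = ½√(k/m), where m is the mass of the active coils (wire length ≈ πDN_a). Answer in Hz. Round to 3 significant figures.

k = Gd⁴/(8D³N_a) = (78.6×10³)(7.4⁴)/(8·51.0³·14) = 15.864 N/mm = 15864 N/m
Wire length L = πDN_a = π·51.0·14 = 2243.1 mm
m = ρ·(πd²/4)·L = 7850 × 43.008×10⁻⁶ m² × 2.2431 m = 0.75731 kg
f_n = ½√(k/m) = 0.5·√(15864/0.75731) = 0.5·√(20948) = 72.368 Hz

72.4 Hz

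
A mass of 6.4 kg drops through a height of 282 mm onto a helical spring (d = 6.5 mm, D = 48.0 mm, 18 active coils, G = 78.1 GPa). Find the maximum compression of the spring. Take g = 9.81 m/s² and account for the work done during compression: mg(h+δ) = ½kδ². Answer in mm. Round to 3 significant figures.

71.2 mm

k = Gd⁴/(8D³N_a) = (78.1×10³)(6.5⁴)/(8·48.0³·18) = 8.7542 N/mm
W = mg = 6.4 × 9.81 = 62.784 N
½kδ² − Wδ − Wh = 0 → δ = (W + √(W² + 2kWh))/k
δ = (62.784 + √(3941.8 + 309989))/8.7542 = (62.784 + 560.3)/8.7542 = 71.175 mm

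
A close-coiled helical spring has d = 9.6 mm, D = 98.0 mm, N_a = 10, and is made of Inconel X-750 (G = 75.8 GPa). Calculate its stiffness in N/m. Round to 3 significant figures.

8550 N/m

k = Gd⁴/(8D³N_a) = (75.8×10³ × 9.6⁴) / (8 × 98.0³ × 10)
  = 6.43805e+08 / 7.52954e+07 = 8.5504 N/mm = 8550.4 N/m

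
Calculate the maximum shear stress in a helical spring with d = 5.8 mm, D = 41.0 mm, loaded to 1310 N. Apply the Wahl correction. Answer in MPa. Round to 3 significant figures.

849 MPa

Spring index C = D/d = 41.0/5.8 = 7.0690
K_W = (4C−1)/(4C−4) + 0.615/C = 27.276/24.276 + 0.0870 = 1.2106
τ₀ = 8FD/(πd³) = 8·1310·41.0/(π·5.8³) = 429680/612.96 = 700.99 MPa
τ_max = K·τ₀ = 1.2106 × 700.99 = 848.6 MPa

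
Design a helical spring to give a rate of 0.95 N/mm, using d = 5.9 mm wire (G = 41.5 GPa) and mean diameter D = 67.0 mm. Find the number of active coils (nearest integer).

N_a = Gd⁴/(8D³k) = (41.5×10³ × 5.9⁴)/(8 × 67.0³ × 0.95)
    = 5.0287e+07 / 2.2858e+06 = 22 → 22 coils

22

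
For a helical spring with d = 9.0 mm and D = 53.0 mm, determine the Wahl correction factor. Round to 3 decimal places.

1.258

C = D/d = 53.0/9.0 = 5.8889
K_W = (4C−1)/(4C−4) + 0.615/C = 22.556/19.556 + 0.1044 = 1.2578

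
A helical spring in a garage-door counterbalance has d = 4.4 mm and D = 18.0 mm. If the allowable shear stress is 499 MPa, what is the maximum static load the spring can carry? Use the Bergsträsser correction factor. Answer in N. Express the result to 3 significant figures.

C = D/d = 18.0/4.4 = 4.0909
K_B = (4C+2)/(4C−3) = 18.364/13.364 = 1.3741
τ_max = K·8FD/(πd³) → F_max = τ_allow·πd³/(8DK)
F_max = 499·π·4.4³/(8·18.0·1.3741) = 1.3354e+05/197.88 = 674.86 N

675 N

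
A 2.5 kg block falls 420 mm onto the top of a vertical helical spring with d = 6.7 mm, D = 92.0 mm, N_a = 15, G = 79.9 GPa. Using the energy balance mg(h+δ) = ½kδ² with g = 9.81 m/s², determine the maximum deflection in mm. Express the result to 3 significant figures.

124 mm

k = Gd⁴/(8D³N_a) = (79.9×10³)(6.7⁴)/(8·92.0³·15) = 1.7231 N/mm
W = mg = 2.5 × 9.81 = 24.525 N
½kδ² − Wδ − Wh = 0 → δ = (W + √(W² + 2kWh))/k
δ = (24.525 + √(601.48 + 35496.8))/1.7231 = (24.525 + 190)/1.7231 = 124.5 mm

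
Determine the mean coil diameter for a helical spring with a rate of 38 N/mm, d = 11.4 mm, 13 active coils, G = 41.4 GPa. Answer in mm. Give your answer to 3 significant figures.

D = (Gd⁴/(8N_a·k))^(1/3) = (41.4×10³·11.4⁴/(8·13·38))^(1/3)
  = (176931)^(1/3) = 56.1394 mm

56.1 mm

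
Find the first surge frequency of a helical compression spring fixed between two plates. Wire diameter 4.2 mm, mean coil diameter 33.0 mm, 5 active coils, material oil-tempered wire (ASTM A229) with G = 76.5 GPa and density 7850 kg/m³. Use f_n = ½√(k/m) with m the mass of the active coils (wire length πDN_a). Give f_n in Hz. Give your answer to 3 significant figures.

k = Gd⁴/(8D³N_a) = (76.5×10³)(4.2⁴)/(8·33.0³·5) = 16.56 N/mm = 16560 N/m
Wire length L = πDN_a = π·33.0·5 = 518.36 mm
m = ρ·(πd²/4)·L = 7850 × 13.854×10⁻⁶ m² × 0.51836 m = 0.056376 kg
f_n = ½√(k/m) = 0.5·√(16560/0.056376) = 0.5·√(2.9374e+05) = 270.99 Hz

271 Hz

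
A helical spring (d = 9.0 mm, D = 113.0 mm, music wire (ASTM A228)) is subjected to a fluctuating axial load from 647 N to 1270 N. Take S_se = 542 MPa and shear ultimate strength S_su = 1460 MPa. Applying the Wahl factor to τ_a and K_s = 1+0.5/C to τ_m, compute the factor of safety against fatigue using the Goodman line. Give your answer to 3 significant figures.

C = D/d = 113.0/9.0 = 12.5556; K_W = (4C−1)/(4C−4)+0.615/C = 1.1139; K_s = 1+0.5/C = 1.0398
F_a = (F_max−F_min)/2 = 311.5 N; F_m = (F_max+F_min)/2 = 958.5 N
τ_a = K_W·8F_aD/(πd³) = 1.1139 × 122.96 = 136.96 MPa
τ_m = K_s·8F_mD/(πd³) = 1.0398 × 378.34 = 393.41 MPa
Goodman: 1/n_f = τ_a/S_se + τ_m/S_su = 136.96/542 + 393.41/1460 = 0.25269 + 0.26946 = 0.52215
n_f = 1/0.52215 = 1.915

1.92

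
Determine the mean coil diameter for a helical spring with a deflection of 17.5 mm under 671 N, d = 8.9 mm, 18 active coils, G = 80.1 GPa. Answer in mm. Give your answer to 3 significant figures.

Required rate k = F/δ = 671/17.5 = 38.343 N/mm
D = (Gd⁴/(8N_a·k))^(1/3) = (80.1×10³·8.9⁴/(8·18·38.343))^(1/3)
  = (91021.8)^(1/3) = 44.9830 mm

45.0 mm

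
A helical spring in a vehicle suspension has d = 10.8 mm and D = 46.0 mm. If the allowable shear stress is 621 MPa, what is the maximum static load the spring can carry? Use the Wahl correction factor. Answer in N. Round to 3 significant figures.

C = D/d = 46.0/10.8 = 4.2593
K_W = (4C−1)/(4C−4) + 0.615/C = 16.037/13.037 + 0.1444 = 1.3745
τ_max = K·8FD/(πd³) → F_max = τ_allow·πd³/(8DK)
F_max = 621·π·10.8³/(8·46.0·1.3745) = 2.4576e+06/505.82 = 4858.7 N

4860 N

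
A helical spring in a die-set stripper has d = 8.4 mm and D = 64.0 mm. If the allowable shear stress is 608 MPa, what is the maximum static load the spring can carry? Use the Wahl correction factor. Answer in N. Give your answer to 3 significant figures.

C = D/d = 64.0/8.4 = 7.6190
K_W = (4C−1)/(4C−4) + 0.615/C = 29.476/26.476 + 0.0807 = 1.1940
τ_max = K·8FD/(πd³) → F_max = τ_allow·πd³/(8DK)
F_max = 608·π·8.4³/(8·64.0·1.1940) = 1.1321e+06/611.34 = 1851.9 N

1850 N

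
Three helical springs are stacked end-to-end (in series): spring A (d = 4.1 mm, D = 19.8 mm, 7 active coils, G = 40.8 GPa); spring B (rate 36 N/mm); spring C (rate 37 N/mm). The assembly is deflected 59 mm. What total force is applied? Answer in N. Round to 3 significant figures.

638 N

k_A = Gd⁴/(8D³N_a) = (40.8×10³)(4.1⁴)/(8·19.8³·7) = 26.522 N/mm
Series: 1/k_eq = 1/26.522 + 1/36 + 1/37 = 0.092509; k_eq = 10.81 N/mm
F = k_eq·δ = 10.81·59 = 637.78 N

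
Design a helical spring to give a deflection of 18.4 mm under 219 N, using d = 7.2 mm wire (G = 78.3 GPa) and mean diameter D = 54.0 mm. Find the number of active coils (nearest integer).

14

Required rate k = F/δ = 219/18.4 = 11.902 N/mm
N_a = Gd⁴/(8D³k) = (78.3×10³ × 7.2⁴)/(8 × 54.0³ × 11.902)
    = 2.10422e+08 / 1.49933e+07 = 14.03 → 14 coils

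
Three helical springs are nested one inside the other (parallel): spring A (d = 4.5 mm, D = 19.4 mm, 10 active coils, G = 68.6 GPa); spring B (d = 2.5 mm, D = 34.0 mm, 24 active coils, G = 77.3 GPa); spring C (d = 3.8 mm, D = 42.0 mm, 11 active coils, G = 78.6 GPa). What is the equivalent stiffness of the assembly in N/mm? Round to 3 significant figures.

k_A = Gd⁴/(8D³N_a) = (68.6×10³)(4.5⁴)/(8·19.4³·10) = 48.159 N/mm
k_B = Gd⁴/(8D³N_a) = (77.3×10³)(2.5⁴)/(8·34.0³·24) = 0.40013 N/mm
k_C = Gd⁴/(8D³N_a) = (78.6×10³)(3.8⁴)/(8·42.0³·11) = 2.5138 N/mm
Parallel: k_eq = 48.159 + 0.40013 + 2.5138 = 51.073 N/mm

51.1 N/mm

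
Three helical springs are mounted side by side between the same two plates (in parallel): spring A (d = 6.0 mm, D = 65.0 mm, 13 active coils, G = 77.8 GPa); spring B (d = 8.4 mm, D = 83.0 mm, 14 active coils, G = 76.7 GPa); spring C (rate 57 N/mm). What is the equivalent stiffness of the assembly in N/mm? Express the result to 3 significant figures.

k_A = Gd⁴/(8D³N_a) = (77.8×10³)(6.0⁴)/(8·65.0³·13) = 3.5303 N/mm
k_B = Gd⁴/(8D³N_a) = (76.7×10³)(8.4⁴)/(8·83.0³·14) = 5.9629 N/mm
Parallel: k_eq = 3.5303 + 5.9629 + 57 = 66.493 N/mm

66.5 N/mm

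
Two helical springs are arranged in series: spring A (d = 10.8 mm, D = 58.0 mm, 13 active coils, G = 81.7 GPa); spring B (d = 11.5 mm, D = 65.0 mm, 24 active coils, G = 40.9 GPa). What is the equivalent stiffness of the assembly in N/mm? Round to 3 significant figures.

k_A = Gd⁴/(8D³N_a) = (81.7×10³)(10.8⁴)/(8·58.0³·13) = 54.777 N/mm
k_B = Gd⁴/(8D³N_a) = (40.9×10³)(11.5⁴)/(8·65.0³·24) = 13.567 N/mm
Series: 1/k_eq = 1/54.777 + 1/13.567 = 0.091966; k_eq = 10.874 N/mm

10.9 N/mm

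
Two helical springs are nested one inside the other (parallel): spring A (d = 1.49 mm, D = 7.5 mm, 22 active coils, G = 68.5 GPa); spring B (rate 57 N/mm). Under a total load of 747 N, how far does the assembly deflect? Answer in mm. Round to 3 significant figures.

k_A = Gd⁴/(8D³N_a) = (68.5×10³)(1.49⁴)/(8·7.5³·22) = 4.5471 N/mm
Parallel: k_eq = 4.5471 + 57 = 61.547 N/mm
δ = F/k_eq = 747/61.547 = 12.137 mm

12.1 mm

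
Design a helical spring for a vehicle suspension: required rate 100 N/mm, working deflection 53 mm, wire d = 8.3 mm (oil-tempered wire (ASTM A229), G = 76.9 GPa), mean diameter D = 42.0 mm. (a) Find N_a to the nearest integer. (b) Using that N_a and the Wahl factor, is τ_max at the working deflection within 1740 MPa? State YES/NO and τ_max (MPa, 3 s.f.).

N_a = Gd⁴/(8D³k) = (76.9×10³)(8.3⁴)/(8·42.0³·100) = 6.157 → N_a = 6
Actual rate k = Gd⁴/(8D³·6) = 102.62 N/mm
Working load F = kδ = 102.62·53 = 5439.1 N
C = 42.0/8.3 = 5.0602; K_W = (4C−1)/(4C−4)+0.615/C = 1.3063
τ_max = K_W·8FD/(πd³) = 1.3063·1017.4 = 1328.9 MPa
τ_max ≤ 1740 MPa → acceptable

(a) 6 coils; (b) YES, τ_max = 1330 MPa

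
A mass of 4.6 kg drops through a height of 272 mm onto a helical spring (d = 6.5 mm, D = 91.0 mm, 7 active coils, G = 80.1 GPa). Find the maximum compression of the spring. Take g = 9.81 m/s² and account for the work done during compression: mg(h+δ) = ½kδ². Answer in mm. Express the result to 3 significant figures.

99.5 mm

k = Gd⁴/(8D³N_a) = (80.1×10³)(6.5⁴)/(8·91.0³·7) = 3.3882 N/mm
W = mg = 4.6 × 9.81 = 45.126 N
½kδ² − Wδ − Wh = 0 → δ = (W + √(W² + 2kWh))/k
δ = (45.126 + √(2036.4 + 83176.3))/3.3882 = (45.126 + 291.91)/3.3882 = 99.473 mm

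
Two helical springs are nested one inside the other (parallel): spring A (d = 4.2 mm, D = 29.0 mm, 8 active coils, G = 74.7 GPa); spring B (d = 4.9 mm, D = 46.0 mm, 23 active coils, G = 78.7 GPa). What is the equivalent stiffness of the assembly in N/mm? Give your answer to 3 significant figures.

k_A = Gd⁴/(8D³N_a) = (74.7×10³)(4.2⁴)/(8·29.0³·8) = 14.892 N/mm
k_B = Gd⁴/(8D³N_a) = (78.7×10³)(4.9⁴)/(8·46.0³·23) = 2.5332 N/mm
Parallel: k_eq = 14.892 + 2.5332 = 17.425 N/mm

17.4 N/mm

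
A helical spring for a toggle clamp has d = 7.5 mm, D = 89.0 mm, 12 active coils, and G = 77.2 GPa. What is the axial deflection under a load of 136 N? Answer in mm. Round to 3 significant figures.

37.7 mm

k = Gd⁴/(8D³N_a) = (77.2×10³)(7.5⁴)/(8·89.0³·12) = 3.6093 N/mm
δ = F/k = 136 / 3.6093 = 37.681 mm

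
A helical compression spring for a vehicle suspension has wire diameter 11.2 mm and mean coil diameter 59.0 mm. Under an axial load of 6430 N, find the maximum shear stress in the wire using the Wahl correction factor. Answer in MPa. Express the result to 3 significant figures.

889 MPa

Spring index C = D/d = 59.0/11.2 = 5.2679
K_W = (4C−1)/(4C−4) + 0.615/C = 20.071/17.071 + 0.1167 = 1.2925
τ₀ = 8FD/(πd³) = 8·6430·59.0/(π·11.2³) = 3.03496e+06/4413.7 = 687.62 MPa
τ_max = K·τ₀ = 1.2925 × 687.62 = 888.73 MPa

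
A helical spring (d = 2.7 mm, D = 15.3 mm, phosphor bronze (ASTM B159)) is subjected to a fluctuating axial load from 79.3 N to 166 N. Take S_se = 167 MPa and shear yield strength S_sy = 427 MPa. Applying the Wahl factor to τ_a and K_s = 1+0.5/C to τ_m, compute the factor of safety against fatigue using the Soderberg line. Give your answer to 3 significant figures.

0.787

C = D/d = 15.3/2.7 = 5.6667; K_W = (4C−1)/(4C−4)+0.615/C = 1.2692; K_s = 1+0.5/C = 1.0882
F_a = (F_max−F_min)/2 = 43.35 N; F_m = (F_max+F_min)/2 = 122.65 N
τ_a = K_W·8F_aD/(πd³) = 1.2692 × 85.808 = 108.91 MPa
τ_m = K_s·8F_mD/(πd³) = 1.0882 × 242.78 = 264.2 MPa
Soderberg: 1/n_f = τ_a/S_se + τ_m/S_sy = 108.91/167 + 264.2/427 = 0.65217 + 0.61873 = 1.2709
n_f = 1/1.2709 = 0.7868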